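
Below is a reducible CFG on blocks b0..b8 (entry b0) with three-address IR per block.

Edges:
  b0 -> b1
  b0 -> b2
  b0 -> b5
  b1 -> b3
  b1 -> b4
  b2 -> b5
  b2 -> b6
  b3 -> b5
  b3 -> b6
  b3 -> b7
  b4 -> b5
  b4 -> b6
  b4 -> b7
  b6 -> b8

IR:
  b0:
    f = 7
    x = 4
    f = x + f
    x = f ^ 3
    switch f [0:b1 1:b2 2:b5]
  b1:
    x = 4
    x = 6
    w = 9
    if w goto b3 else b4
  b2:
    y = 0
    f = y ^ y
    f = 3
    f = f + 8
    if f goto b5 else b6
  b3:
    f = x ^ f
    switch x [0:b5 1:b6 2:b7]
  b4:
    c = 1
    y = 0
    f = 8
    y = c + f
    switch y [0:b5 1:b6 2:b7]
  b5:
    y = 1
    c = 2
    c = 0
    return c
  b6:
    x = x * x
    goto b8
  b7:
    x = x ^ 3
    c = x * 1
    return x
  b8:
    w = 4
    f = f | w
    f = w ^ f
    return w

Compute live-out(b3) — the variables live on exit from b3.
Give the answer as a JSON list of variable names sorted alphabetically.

def/use:
  b0: def={f,x} ue=∅
  b1: def={w,x} ue=∅
  b2: def={f,y} ue=∅
  b3: def={f} ue={f,x}
  b4: def={c,f,y} ue=∅
  b5: def={c,y} ue=∅
  b6: def={x} ue={x}
  b7: def={c,x} ue={x}
  b8: def={f,w} ue={f}

Backward fixpoint:
  b0: in=∅ out={f,x}
  b1: in={f} out={f,x}
  b2: in={x} out={f,x}
  b3: in={f,x} out={f,x}
  b4: in={x} out={f,x}
  b5: in=∅ out=∅
  b6: in={f,x} out={f}
  b7: in={x} out=∅
  b8: in={f} out=∅

live-out(b3) = ["f", "x"]

Answer: ["f", "x"]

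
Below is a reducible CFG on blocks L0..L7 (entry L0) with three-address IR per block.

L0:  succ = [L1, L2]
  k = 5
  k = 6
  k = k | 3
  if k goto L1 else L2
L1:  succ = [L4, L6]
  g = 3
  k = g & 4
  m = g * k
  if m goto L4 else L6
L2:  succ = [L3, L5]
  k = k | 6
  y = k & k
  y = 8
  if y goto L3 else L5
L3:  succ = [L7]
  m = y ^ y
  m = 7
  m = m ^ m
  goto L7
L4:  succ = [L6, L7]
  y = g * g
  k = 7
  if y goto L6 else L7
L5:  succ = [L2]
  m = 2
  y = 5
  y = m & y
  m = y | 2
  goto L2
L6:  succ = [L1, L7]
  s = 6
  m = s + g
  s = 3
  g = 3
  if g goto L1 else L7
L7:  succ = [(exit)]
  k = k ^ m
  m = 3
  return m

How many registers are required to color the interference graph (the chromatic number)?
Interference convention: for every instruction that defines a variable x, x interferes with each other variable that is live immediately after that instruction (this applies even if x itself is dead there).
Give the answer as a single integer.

def/use:
  L0: {k} / ∅
  L1: {g,k,m} / ∅
  L2: {k,y} / {k}
  L3: {m} / {y}
  L4: {k,y} / {g}
  L5: {m,y} / ∅
  L6: {g,m,s} / {g}
  L7: {k,m} / {k,m}

Liveness:
  L0 li=∅ lo={k}
  L1 li=∅ lo={g,k,m}
  L2 li={k} lo={k,y}
  L3 li={k,y} lo={k,m}
  L4 li={g,m} lo={g,k,m}
  L5 li={k} lo={k}
  L6 li={g,k} lo={k,m}
  L7 li={k,m} lo=∅

Interfere edges:
  g↔{k,m,s,y}
  k↔{g,m,s,y}
  m↔{g,k,s,y}
  s↔{g,k,m}
  y↔{g,k,m}

Colouring:
  clique {g,k,m,s} ⇒ need ≥ 4
  4-colouring: r0={g}  r1={k}  r2={m}  r3={s,y}
  χ = 4

Answer: 4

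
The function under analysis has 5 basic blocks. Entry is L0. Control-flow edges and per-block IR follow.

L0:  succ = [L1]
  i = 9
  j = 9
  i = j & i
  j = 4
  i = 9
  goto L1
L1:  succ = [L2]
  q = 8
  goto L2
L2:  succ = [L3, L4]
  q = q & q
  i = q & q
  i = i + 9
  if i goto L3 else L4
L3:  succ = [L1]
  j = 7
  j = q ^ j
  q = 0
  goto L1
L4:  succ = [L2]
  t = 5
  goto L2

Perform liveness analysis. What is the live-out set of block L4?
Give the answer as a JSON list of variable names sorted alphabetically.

Answer: ["q"]

Analysis:
Block summaries:
  L0 def {i,j} use ∅
  L1 def {q} use ∅
  L2 def {i,q} use {q}
  L3 def {j,q} use {q}
  L4 def {t} use ∅

Live sets:
  L0 li=∅ lo=∅
  L1 li=∅ lo={q}
  L2 li={q} lo={q}
  L3 li={q} lo=∅
  L4 li={q} lo={q}

live-out(L4) = ["q"]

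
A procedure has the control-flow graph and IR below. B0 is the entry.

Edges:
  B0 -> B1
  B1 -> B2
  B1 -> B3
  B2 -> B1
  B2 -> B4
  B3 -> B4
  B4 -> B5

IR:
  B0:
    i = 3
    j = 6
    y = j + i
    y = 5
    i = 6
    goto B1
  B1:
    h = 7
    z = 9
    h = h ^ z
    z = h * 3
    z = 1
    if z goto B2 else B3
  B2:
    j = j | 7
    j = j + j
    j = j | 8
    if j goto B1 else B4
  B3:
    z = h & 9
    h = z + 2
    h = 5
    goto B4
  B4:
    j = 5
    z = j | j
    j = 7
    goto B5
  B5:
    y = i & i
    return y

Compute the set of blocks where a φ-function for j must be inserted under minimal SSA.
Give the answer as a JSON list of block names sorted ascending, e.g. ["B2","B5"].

idom tree: B1←B0 B2←B1 B3←B1 B4←B1 B5←B4
Dom∩ at merges:
  B1: preds {B0,B2}: {B0} ∩ {B0,B1,B2} = {B0}; idom=B0
  B4: preds {B2,B3}: {B0,B1,B2} ∩ {B0,B1,B3} = {B0,B1}; idom=B1

DF derivation:
  join B1 pred B0: · stop@B0
  join B1 pred B2: B2→B1 stop@B0
  join B4 pred B2: B2 stop@B1
  join B4 pred B3: B3 stop@B1
  DF(B0)=∅
  DF(B1)={B1}
  DF(B2)={B1,B4}
  DF(B3)={B4}
  DF(B4)=∅
  DF(B5)=∅

φ for j: defs {B0,B2,B4}
  DF⁺ = {B1,B4}

Answer: ["B1", "B4"]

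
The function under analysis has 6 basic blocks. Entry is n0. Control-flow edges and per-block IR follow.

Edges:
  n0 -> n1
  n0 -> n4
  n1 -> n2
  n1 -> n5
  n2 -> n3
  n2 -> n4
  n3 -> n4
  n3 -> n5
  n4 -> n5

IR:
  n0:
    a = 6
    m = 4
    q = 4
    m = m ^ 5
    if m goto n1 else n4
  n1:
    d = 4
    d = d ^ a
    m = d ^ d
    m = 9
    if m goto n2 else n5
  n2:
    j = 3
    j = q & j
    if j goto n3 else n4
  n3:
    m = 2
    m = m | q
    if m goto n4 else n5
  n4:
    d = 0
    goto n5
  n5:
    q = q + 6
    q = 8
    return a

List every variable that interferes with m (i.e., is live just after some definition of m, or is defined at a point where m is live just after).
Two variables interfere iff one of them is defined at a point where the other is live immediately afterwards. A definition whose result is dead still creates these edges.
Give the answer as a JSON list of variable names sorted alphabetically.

Answer: ["a", "q"]

Working:
def/use:
  n0: def={a,m,q} ue=∅
  n1: def={d,m} ue={a}
  n2: def={j} ue={q}
  n3: def={m} ue={q}
  n4: def={d} ue=∅
  n5: def={q} ue={a,q}

Liveness:
  live n0: ∅→{a,q}
  live n1: {a,q}→{a,q}
  live n2: {a,q}→{a,q}
  live n3: {a,q}→{a,q}
  live n4: {a,q}→{a,q}
  live n5: {a,q}→∅

Interference:
  a — {d,j,m,q}
  d — {a,q}
  j — {a,q}
  m — {a,q}
  q — {a,d,j,m}

N(m) = ["a", "q"]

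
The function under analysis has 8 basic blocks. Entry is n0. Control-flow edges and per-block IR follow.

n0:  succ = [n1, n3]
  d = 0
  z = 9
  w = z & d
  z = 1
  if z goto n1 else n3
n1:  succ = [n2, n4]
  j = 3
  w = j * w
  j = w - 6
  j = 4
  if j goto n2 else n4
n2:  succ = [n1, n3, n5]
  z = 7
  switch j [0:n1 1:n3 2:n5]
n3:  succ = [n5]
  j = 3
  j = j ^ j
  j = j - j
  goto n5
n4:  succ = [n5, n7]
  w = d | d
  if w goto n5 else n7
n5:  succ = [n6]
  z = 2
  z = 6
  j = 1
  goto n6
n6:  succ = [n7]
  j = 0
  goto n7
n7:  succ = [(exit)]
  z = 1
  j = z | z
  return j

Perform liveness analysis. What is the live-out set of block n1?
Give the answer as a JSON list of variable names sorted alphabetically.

Block summaries:
  n0: def={d,w,z} ue=∅
  n1: def={j,w} ue={w}
  n2: def={z} ue={j}
  n3: def={j} ue=∅
  n4: def={w} ue={d}
  n5: def={j,z} ue=∅
  n6: def={j} ue=∅
  n7: def={j,z} ue=∅

Live sets:
  n0 li=∅ lo={d,w}
  n1 li={d,w} lo={d,j,w}
  n2 li={d,j,w} lo={d,w}
  n3 li=∅ lo=∅
  n4 li={d} lo=∅
  n5 li=∅ lo=∅
  n6 li=∅ lo=∅
  n7 li=∅ lo=∅

live-out(n1) = ["d", "j", "w"]

Answer: ["d", "j", "w"]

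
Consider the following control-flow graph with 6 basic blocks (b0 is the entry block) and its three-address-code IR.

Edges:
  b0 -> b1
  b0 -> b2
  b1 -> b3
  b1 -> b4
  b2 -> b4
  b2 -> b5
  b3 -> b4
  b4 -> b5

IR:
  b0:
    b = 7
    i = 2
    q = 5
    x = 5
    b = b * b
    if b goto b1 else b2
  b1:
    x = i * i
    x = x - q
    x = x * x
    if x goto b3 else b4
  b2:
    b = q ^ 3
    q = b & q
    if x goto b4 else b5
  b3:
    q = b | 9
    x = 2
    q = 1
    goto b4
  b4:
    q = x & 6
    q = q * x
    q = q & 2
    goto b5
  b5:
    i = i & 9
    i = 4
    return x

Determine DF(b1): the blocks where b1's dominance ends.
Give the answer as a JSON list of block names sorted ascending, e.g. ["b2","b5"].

idom tree: b1←b0 b2←b0 b3←b1 b4←b0 b5←b0
Dom at joins:
  b4: preds {b1,b2,b3}: {b0,b1} ∩ {b0,b2} ∩ {b0,b1,b3} = {b0}; idom=b0
  b5: preds {b2,b4}: {b0,b2} ∩ {b0,b4} = {b0}; idom=b0

DF derivation:
  join b4 pred b1: b1 stop@b0
  join b4 pred b2: b2 stop@b0
  join b4 pred b3: b3→b1 stop@b0
  join b5 pred b2: b2 stop@b0
  join b5 pred b4: b4 stop@b0
  b0: DF=∅
  b1: DF={b4}
  b2: DF={b4,b5}
  b3: DF={b4}
  b4: DF={b5}
  b5: DF=∅

DF(b1) = ["b4"]

Answer: ["b4"]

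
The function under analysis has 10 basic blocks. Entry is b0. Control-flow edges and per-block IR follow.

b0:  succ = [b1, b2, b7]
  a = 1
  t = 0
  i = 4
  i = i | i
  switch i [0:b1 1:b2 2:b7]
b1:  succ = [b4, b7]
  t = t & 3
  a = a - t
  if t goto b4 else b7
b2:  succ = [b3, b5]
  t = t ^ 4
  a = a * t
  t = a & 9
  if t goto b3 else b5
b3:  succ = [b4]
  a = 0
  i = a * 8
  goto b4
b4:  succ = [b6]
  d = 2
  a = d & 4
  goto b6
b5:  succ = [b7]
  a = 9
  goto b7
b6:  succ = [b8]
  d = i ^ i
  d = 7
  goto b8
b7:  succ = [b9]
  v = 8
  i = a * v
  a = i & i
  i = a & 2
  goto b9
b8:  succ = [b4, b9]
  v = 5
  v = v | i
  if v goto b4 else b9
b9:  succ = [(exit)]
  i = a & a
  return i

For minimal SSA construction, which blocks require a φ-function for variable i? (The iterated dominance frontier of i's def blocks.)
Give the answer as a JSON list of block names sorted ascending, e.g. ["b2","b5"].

Answer: ["b4", "b9"]

Derivation:
idom tree: b1←b0 b2←b0 b3←b2 b4←b0 b5←b2 b6←b4 b7←b0 b8←b6 b9←b0
Dom∩ at merges:
  b4: preds {b1,b3,b8}: {b0,b1} ∩ {b0,b2,b3} ∩ {b0,b4,b6,b8} = {b0}; idom=b0
  b7: preds {b0,b1,b5}: {b0} ∩ {b0,b1} ∩ {b0,b2,b5} = {b0}; idom=b0
  b9: preds {b7,b8}: {b0,b7} ∩ {b0,b4,b6,b8} = {b0}; idom=b0

DF walk-up:
  b4←b1: walk b1 to b0
  b4←b3: walk b3→b2 to b0
  b4←b8: walk b8→b6→b4 to b0
  b7←b0: walk · to b0
  b7←b1: walk b1 to b0
  b7←b5: walk b5→b2 to b0
  b9←b7: walk b7 to b0
  b9←b8: walk b8→b6→b4 to b0
  b0 → ∅
  b1 → {b4,b7}
  b2 → {b4,b7}
  b3 → {b4}
  b4 → {b4,b9}
  b5 → {b7}
  b6 → {b4,b9}
  b7 → {b9}
  b8 → {b4,b9}
  b9 → ∅

φ for i: defs {b0,b3,b7,b9}
  DF⁺ = {b4,b9}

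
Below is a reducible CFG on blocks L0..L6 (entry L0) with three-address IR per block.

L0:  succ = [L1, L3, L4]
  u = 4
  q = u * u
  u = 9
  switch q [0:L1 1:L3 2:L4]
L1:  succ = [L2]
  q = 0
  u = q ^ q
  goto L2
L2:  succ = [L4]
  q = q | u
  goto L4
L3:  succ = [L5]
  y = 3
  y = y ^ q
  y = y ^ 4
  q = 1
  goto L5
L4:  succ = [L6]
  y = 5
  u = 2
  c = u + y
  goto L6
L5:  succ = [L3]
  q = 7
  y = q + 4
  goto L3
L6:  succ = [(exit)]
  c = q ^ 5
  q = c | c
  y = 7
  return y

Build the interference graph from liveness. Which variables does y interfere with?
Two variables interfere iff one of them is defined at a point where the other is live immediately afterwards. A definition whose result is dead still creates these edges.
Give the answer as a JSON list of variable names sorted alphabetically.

def/use:
  L0 def {q,u} use ∅
  L1 def {q,u} use ∅
  L2 def {q} use {q,u}
  L3 def {q,y} use {q}
  L4 def {c,u,y} use ∅
  L5 def {q,y} use ∅
  L6 def {c,q,y} use {q}

Backward fixpoint:
  L0: in=∅ out={q}
  L1: in=∅ out={q,u}
  L2: in={q,u} out={q}
  L3: in={q} out=∅
  L4: in={q} out={q}
  L5: in=∅ out={q}
  L6: in={q} out=∅

Interference:
  c↔{q}
  q↔{c,u,y}
  u↔{q,y}
  y↔{q,u}

N(y) = ["q", "u"]

Answer: ["q", "u"]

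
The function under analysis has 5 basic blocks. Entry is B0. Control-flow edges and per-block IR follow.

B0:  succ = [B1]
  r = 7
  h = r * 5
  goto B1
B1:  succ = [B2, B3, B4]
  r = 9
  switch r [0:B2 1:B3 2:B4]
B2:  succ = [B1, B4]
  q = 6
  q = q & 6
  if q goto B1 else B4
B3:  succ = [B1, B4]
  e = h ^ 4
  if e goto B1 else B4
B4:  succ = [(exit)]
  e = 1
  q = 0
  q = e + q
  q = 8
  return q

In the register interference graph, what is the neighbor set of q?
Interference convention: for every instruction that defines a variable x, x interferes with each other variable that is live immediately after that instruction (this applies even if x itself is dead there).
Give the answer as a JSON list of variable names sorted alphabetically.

Answer: ["e", "h"]

Derivation:
def/use:
  B0: def={h,r} ue=∅
  B1: def={r} ue=∅
  B2: def={q} ue=∅
  B3: def={e} ue={h}
  B4: def={e,q} ue=∅

Liveness:
  B0 li=∅ lo={h}
  B1 li={h} lo={h}
  B2 li={h} lo={h}
  B3 li={h} lo={h}
  B4 li=∅ lo=∅

Conflict graph:
  e — {h,q}
  h — {e,q,r}
  q — {e,h}
  r — {h}

N(q) = ["e", "h"]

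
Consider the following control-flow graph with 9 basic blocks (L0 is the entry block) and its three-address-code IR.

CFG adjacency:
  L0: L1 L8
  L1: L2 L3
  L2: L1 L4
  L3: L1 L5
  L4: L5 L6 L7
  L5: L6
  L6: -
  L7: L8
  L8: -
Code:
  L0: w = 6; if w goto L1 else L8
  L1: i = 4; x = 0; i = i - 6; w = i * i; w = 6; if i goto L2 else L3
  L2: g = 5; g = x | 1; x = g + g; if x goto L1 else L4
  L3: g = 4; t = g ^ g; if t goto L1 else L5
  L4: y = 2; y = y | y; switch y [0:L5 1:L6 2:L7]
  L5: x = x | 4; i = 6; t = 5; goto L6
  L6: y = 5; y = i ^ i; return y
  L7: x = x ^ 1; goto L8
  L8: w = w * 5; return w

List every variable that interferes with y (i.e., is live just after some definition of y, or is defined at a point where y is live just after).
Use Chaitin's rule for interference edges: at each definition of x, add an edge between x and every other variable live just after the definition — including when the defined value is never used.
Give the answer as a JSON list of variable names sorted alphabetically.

Block summaries:
  L0: {w} / ∅
  L1: {i,w,x} / ∅
  L2: {g,x} / {x}
  L3: {g,t} / ∅
  L4: {y} / ∅
  L5: {i,t,x} / {x}
  L6: {y} / {i}
  L7: {x} / {x}
  L8: {w} / {w}

Backward fixpoint:
  L0: in=∅ out={w}
  L1: in=∅ out={i,w,x}
  L2: in={i,w,x} out={i,w,x}
  L3: in={x} out={x}
  L4: in={i,w,x} out={i,w,x}
  L5: in={x} out={i}
  L6: in={i} out=∅
  L7: in={w,x} out={w}
  L8: in={w} out=∅

Interference:
  g — {i,w,x}
  i — {g,t,w,x,y}
  t — {i,x}
  w — {g,i,x,y}
  x — {g,i,t,w,y}
  y — {i,w,x}

N(y) = ["i", "w", "x"]

Answer: ["i", "w", "x"]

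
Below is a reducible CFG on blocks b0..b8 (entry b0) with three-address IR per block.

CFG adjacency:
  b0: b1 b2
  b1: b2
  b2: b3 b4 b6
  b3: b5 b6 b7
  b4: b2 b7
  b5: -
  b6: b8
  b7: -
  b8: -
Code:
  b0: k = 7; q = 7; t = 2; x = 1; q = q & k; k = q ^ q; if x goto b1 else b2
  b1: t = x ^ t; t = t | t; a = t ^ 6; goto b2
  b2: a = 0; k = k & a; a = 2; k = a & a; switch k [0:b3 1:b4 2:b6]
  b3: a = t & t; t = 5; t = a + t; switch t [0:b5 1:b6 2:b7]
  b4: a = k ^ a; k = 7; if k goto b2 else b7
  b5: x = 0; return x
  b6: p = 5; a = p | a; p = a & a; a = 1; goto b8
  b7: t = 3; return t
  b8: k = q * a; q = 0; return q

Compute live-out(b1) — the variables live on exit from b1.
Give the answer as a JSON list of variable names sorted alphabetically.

Answer: ["k", "q", "t"]

Analysis:
Block summaries:
  b0: def={k,q,t,x} ue=∅
  b1: def={a,t} ue={t,x}
  b2: def={a,k} ue={k}
  b3: def={a,t} ue={t}
  b4: def={a,k} ue={a,k}
  b5: def={x} ue=∅
  b6: def={a,p} ue={a}
  b7: def={t} ue=∅
  b8: def={k,q} ue={a,q}

Live sets:
  live b0: ∅→{k,q,t,x}
  live b1: {k,q,t,x}→{k,q,t}
  live b2: {k,q,t}→{a,k,q,t}
  live b3: {q,t}→{a,q}
  live b4: {a,k,q,t}→{k,q,t}
  live b5: ∅→∅
  live b6: {a,q}→{a,q}
  live b7: ∅→∅
  live b8: {a,q}→∅

live-out(b1) = ["k", "q", "t"]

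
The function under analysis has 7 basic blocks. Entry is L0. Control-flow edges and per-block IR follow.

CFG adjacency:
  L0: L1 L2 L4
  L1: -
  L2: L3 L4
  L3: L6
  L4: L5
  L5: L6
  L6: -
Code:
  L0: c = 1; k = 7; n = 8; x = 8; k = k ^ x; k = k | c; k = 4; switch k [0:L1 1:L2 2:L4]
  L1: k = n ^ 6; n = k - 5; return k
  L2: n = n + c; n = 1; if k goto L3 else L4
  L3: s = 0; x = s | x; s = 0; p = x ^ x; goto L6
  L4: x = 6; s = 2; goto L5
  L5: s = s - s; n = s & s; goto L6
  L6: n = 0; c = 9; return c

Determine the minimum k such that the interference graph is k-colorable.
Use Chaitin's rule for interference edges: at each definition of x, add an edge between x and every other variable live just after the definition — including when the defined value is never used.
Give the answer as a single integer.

Answer: 4

Working:
Block summaries:
  L0 def {c,k,n,x} use ∅
  L1 def {k,n} use {n}
  L2 def {n} use {c,k,n}
  L3 def {p,s,x} use {x}
  L4 def {s,x} use ∅
  L5 def {n,s} use {s}
  L6 def {c,n} use ∅

Liveness:
  live L0: ∅→{c,k,n,x}
  live L1: {n}→∅
  live L2: {c,k,n,x}→{x}
  live L3: {x}→∅
  live L4: ∅→{s}
  live L5: {s}→∅
  live L6: ∅→∅

Interference:
  c: {k,n,x}
  k: {c,n,x}
  n: {c,k,x}
  p: ∅
  s: {x}
  x: {c,k,n,s}

Colouring:
  {c,k,n,x} pairwise interfere (4-clique) ⇒ χ ≥ 4
  assign c→r1 k→r2 n→r3 p→r0 s→r1 x→r0 — no edge inside a register ⇒ χ ≤ 4
  χ = 4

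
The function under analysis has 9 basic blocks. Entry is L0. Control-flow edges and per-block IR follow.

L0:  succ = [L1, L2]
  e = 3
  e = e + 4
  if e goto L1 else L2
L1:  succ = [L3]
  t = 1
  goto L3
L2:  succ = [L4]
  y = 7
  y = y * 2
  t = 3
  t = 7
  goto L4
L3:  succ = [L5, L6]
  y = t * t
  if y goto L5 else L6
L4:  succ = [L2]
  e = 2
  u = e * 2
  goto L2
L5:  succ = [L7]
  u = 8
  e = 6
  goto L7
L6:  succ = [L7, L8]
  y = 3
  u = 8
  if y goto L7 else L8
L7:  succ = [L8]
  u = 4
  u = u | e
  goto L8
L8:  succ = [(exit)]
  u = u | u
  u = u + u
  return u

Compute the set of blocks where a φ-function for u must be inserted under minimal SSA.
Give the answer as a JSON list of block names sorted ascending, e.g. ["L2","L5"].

Answer: ["L2", "L7", "L8"]

Analysis:
idom tree: L1←L0 L2←L0 L3←L1 L4←L2 L5←L3 L6←L3 L7←L3 L8←L3
Join-block Dom:
  L2: preds {L0,L4}: {L0} ∩ {L0,L2,L4} = {L0}; idom=L0
  L7: preds {L5,L6}: {L0,L1,L3,L5} ∩ {L0,L1,L3,L6} = {L0,L1,L3}; idom=L3
  L8: preds {L6,L7}: {L0,L1,L3,L6} ∩ {L0,L1,L3,L7} = {L0,L1,L3}; idom=L3

DF derivation:
  join L2 pred L0: · stop@L0
  join L2 pred L4: L4→L2 stop@L0
  join L7 pred L5: L5 stop@L3
  join L7 pred L6: L6 stop@L3
  join L8 pred L6: L6 stop@L3
  join L8 pred L7: L7 stop@L3
  DF(L0)=∅
  DF(L1)=∅
  DF(L2)={L2}
  DF(L3)=∅
  DF(L4)={L2}
  DF(L5)={L7}
  DF(L6)={L7,L8}
  DF(L7)={L8}
  DF(L8)=∅

φ for u: defs {L4,L5,L6,L7,L8}
  DF⁺ = {L2,L7,L8}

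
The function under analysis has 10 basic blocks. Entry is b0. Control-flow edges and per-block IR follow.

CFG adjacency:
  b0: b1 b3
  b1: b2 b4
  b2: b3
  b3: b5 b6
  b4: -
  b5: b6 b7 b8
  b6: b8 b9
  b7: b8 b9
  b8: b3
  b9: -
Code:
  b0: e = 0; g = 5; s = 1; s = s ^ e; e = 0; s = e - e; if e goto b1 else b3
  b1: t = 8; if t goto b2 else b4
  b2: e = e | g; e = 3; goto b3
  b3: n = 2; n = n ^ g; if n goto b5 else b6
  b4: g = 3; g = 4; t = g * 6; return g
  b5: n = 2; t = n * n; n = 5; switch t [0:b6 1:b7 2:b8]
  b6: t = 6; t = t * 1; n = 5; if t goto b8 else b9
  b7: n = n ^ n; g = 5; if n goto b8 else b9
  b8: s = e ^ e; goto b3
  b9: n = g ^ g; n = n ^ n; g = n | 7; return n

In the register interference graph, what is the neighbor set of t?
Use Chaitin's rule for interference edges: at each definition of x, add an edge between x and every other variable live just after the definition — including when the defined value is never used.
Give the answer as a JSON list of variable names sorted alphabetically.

Answer: ["e", "g", "n"]

Working:
Per-block:
  b0 def {e,g,s} use ∅
  b1 def {t} use ∅
  b2 def {e} use {e,g}
  b3 def {n} use {g}
  b4 def {g,t} use ∅
  b5 def {n,t} use ∅
  b6 def {n,t} use ∅
  b7 def {g,n} use {n}
  b8 def {s} use {e}
  b9 def {g,n} use {g}

Backward fixpoint:
  b0: in=∅ out={e,g}
  b1: in={e,g} out={e,g}
  b2: in={e,g} out={e,g}
  b3: in={e,g} out={e,g}
  b4: in=∅ out=∅
  b5: in={e,g} out={e,g,n}
  b6: in={e,g} out={e,g}
  b7: in={e,n} out={e,g}
  b8: in={e,g} out={e,g}
  b9: in={g} out=∅

Conflict graph:
  e↔{g,n,s,t}
  g↔{e,n,s,t}
  n↔{e,g,t}
  s↔{e,g}
  t↔{e,g,n}

N(t) = ["e", "g", "n"]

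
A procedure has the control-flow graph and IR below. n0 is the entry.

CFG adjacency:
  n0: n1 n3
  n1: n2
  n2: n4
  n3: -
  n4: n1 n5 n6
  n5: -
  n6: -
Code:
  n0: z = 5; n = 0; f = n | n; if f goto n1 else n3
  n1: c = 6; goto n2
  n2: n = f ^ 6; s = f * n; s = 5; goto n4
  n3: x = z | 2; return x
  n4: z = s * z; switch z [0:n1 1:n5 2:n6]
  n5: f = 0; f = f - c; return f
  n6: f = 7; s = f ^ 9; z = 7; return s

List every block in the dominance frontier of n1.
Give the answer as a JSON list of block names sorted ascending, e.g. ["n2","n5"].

idom tree: n1←n0 n2←n1 n3←n0 n4←n2 n5←n4 n6←n4
Dom at joins:
  n1: preds {n0,n4}: {n0} ∩ {n0,n1,n2,n4} = {n0}; idom=n0

DF derivation:
  join n1 pred n0: · stop@n0
  join n1 pred n4: n4→n2→n1 stop@n0
  n0 → ∅
  n1 → {n1}
  n2 → {n1}
  n3 → ∅
  n4 → {n1}
  n5 → ∅
  n6 → ∅

DF(n1) = ["n1"]

Answer: ["n1"]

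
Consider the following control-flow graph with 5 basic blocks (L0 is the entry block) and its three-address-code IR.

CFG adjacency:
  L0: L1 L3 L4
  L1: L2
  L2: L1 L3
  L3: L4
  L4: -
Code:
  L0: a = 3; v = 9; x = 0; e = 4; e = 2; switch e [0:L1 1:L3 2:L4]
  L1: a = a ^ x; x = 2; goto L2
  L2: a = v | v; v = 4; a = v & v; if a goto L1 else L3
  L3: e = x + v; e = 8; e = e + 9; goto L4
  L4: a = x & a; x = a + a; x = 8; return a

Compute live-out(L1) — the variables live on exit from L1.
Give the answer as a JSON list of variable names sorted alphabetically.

def/use:
  L0: def={a,e,v,x} ue=∅
  L1: def={a,x} ue={a,x}
  L2: def={a,v} ue={v}
  L3: def={e} ue={v,x}
  L4: def={a,x} ue={a,x}

Liveness:
  L0 li=∅ lo={a,v,x}
  L1 li={a,v,x} lo={v,x}
  L2 li={v,x} lo={a,v,x}
  L3 li={a,v,x} lo={a,x}
  L4 li={a,x} lo=∅

live-out(L1) = ["v", "x"]

Answer: ["v", "x"]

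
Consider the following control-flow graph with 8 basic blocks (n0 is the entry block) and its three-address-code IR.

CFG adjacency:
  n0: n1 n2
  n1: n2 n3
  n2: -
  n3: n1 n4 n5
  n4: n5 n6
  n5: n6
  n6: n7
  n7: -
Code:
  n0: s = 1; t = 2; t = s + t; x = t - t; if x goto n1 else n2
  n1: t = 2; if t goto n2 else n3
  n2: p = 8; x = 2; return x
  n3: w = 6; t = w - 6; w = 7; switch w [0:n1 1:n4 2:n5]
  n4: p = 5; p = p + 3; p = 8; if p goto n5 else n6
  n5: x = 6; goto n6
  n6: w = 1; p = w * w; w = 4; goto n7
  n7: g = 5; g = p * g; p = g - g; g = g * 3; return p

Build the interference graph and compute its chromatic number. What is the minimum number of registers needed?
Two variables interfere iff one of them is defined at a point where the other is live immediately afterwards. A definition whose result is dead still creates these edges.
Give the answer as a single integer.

Answer: 2

Working:
Per-block:
  n0 def {s,t,x} use ∅
  n1 def {t} use ∅
  n2 def {p,x} use ∅
  n3 def {t,w} use ∅
  n4 def {p} use ∅
  n5 def {x} use ∅
  n6 def {p,w} use ∅
  n7 def {g,p} use {p}

Live sets:
  n0 li=∅ lo=∅
  n1 li=∅ lo=∅
  n2 li=∅ lo=∅
  n3 li=∅ lo=∅
  n4 li=∅ lo=∅
  n5 li=∅ lo=∅
  n6 li=∅ lo={p}
  n7 li={p} lo=∅

Interference:
  g: {p}
  p: {g,w}
  s: {t}
  t: {s}
  w: {p}
  x: ∅

Colouring:
  lower bound: {g,p} mutually conflict ⇒ χ ≥ 2
  assign g→R1 p→R0 s→R0 t→R1 w→R1 x→R0 — no edge inside a register ⇒ χ ≤ 2
  χ = 2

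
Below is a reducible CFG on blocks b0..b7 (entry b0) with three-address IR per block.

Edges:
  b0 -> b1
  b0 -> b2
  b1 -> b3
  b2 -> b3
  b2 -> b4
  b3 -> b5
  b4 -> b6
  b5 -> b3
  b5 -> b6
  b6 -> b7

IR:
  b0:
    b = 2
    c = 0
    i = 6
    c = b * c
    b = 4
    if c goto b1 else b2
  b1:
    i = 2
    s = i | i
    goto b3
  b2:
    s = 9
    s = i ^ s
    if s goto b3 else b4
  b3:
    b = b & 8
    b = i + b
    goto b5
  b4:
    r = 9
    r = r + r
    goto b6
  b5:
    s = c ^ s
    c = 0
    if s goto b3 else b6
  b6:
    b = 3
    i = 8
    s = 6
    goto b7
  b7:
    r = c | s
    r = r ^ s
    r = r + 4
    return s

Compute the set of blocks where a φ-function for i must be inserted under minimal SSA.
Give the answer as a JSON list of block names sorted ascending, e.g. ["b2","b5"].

idom tree: b1←b0 b2←b0 b3←b0 b4←b2 b5←b3 b6←b0 b7←b6
Dom at joins:
  b3: preds {b1,b2,b5}: {b0,b1} ∩ {b0,b2} ∩ {b0,b3,b5} = {b0}; idom=b0
  b6: preds {b4,b5}: {b0,b2,b4} ∩ {b0,b3,b5} = {b0}; idom=b0

DF walk-up:
  join b3 pred b1: b1 stop@b0
  join b3 pred b2: b2 stop@b0
  join b3 pred b5: b5→b3 stop@b0
  join b6 pred b4: b4→b2 stop@b0
  join b6 pred b5: b5→b3 stop@b0
  b0: DF=∅
  b1: DF={b3}
  b2: DF={b3,b6}
  b3: DF={b3,b6}
  b4: DF={b6}
  b5: DF={b3,b6}
  b6: DF=∅
  b7: DF=∅

φ for i: defs {b0,b1,b6}
  DF⁺ = {b3,b6}

Answer: ["b3", "b6"]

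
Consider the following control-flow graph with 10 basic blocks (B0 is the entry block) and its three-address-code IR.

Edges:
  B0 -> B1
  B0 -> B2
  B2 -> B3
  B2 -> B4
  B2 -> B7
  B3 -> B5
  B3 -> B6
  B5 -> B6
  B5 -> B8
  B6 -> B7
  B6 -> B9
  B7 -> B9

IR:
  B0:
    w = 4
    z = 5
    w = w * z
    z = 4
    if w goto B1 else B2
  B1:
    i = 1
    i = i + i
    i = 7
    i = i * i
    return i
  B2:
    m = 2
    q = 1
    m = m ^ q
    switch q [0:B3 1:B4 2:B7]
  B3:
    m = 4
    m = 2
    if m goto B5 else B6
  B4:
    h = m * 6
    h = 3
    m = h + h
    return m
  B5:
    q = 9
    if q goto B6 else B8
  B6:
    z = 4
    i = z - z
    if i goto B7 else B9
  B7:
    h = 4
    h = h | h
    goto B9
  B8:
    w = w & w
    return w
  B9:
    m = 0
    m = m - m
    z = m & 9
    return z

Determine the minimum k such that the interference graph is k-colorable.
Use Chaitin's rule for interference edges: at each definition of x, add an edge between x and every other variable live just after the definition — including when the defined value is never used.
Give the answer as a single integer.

Answer: 3

Analysis:
Block summaries:
  B0: {w,z} / ∅
  B1: {i} / ∅
  B2: {m,q} / ∅
  B3: {m} / ∅
  B4: {h,m} / {m}
  B5: {q} / ∅
  B6: {i,z} / ∅
  B7: {h} / ∅
  B8: {w} / {w}
  B9: {m,z} / ∅

Backward fixpoint:
  B0: in=∅ out={w}
  B1: in=∅ out=∅
  B2: in={w} out={m,w}
  B3: in={w} out={w}
  B4: in={m} out=∅
  B5: in={w} out={w}
  B6: in=∅ out=∅
  B7: in=∅ out=∅
  B8: in={w} out=∅
  B9: in=∅ out=∅

Interference:
  h — ∅
  i — ∅
  m — {q,w}
  q — {m,w}
  w — {m,q,z}
  z — {w}

Chromatic number:
  {m,q,w} pairwise interfere (3-clique) ⇒ χ ≥ 3
  assign h→R0 i→R0 m→R1 q→R2 w→R0 z→R1 — no edge inside a register ⇒ χ ≤ 3
  χ = 3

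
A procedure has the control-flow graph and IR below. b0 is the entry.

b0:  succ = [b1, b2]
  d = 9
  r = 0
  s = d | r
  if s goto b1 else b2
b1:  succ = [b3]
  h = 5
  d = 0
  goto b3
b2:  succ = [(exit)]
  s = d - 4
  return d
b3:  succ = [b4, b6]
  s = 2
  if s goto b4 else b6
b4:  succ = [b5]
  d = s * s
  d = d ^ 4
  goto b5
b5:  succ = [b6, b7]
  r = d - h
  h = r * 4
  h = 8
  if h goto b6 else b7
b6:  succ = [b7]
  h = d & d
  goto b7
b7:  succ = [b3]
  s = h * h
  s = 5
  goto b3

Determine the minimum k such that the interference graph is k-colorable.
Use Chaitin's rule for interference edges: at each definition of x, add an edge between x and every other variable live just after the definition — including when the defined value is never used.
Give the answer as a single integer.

Answer: 3

Working:
Block summaries:
  b0 def {d,r,s} use ∅
  b1 def {d,h} use ∅
  b2 def {s} use {d}
  b3 def {s} use ∅
  b4 def {d} use {s}
  b5 def {h,r} use {d,h}
  b6 def {h} use {d}
  b7 def {s} use {h}

Liveness:
  b0 li=∅ lo={d}
  b1 li=∅ lo={d,h}
  b2 li={d} lo=∅
  b3 li={d,h} lo={d,h,s}
  b4 li={h,s} lo={d,h}
  b5 li={d,h} lo={d,h}
  b6 li={d} lo={d,h}
  b7 li={d,h} lo={d,h}

Conflict graph:
  d: {h,r,s}
  h: {d,s}
  r: {d}
  s: {d,h}

Registers:
  clique {d,h,s} ⇒ need ≥ 3
  3-colouring: r0={d}  r1={h,r}  r2={s}
  χ = 3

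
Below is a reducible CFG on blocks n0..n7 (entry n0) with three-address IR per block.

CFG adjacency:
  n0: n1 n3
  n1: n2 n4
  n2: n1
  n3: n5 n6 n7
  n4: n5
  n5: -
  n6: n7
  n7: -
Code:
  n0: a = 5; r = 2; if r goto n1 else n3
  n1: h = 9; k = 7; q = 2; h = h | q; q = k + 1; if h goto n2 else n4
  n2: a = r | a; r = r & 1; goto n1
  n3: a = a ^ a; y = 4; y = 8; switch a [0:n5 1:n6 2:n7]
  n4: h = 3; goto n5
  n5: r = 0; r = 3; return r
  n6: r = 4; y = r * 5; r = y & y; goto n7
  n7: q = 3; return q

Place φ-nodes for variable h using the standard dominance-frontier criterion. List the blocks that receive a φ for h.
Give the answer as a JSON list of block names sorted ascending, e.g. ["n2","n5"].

idom tree: n1←n0 n2←n1 n3←n0 n4←n1 n5←n0 n6←n3 n7←n3
Dom∩ at merges:
  n1: preds {n0,n2}: {n0} ∩ {n0,n1,n2} = {n0}; idom=n0
  n5: preds {n3,n4}: {n0,n3} ∩ {n0,n1,n4} = {n0}; idom=n0
  n7: preds {n3,n6}: {n0,n3} ∩ {n0,n3,n6} = {n0,n3}; idom=n3

DF derivation:
  n1←n0: walk · to n0
  n1←n2: walk n2→n1 to n0
  n5←n3: walk n3 to n0
  n5←n4: walk n4→n1 to n0
  n7←n3: walk · to n3
  n7←n6: walk n6 to n3
  n0 → ∅
  n1 → {n1,n5}
  n2 → {n1}
  n3 → {n5}
  n4 → {n5}
  n5 → ∅
  n6 → {n7}
  n7 → ∅

φ for h: defs {n1,n4}
  DF⁺ = {n1,n5}

Answer: ["n1", "n5"]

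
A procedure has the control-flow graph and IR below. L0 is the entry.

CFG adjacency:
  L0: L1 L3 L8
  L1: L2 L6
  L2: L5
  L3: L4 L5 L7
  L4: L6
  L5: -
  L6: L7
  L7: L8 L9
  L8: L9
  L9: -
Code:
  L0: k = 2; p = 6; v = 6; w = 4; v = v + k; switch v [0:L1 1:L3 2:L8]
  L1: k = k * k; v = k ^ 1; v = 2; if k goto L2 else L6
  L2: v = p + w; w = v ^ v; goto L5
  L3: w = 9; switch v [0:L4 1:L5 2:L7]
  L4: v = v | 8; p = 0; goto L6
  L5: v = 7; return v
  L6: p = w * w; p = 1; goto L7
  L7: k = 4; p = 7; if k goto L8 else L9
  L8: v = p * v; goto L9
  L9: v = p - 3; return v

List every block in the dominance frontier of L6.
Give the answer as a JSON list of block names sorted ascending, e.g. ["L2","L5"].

Answer: ["L7"]

Derivation:
idom tree: L1←L0 L2←L1 L3←L0 L4←L3 L5←L0 L6←L0 L7←L0 L8←L0 L9←L0
Dom at joins:
  L5: preds {L2,L3}: {L0,L1,L2} ∩ {L0,L3} = {L0}; idom=L0
  L6: preds {L1,L4}: {L0,L1} ∩ {L0,L3,L4} = {L0}; idom=L0
  L7: preds {L3,L6}: {L0,L3} ∩ {L0,L6} = {L0}; idom=L0
  L8: preds {L0,L7}: {L0} ∩ {L0,L7} = {L0}; idom=L0
  L9: preds {L7,L8}: {L0,L7} ∩ {L0,L8} = {L0}; idom=L0

DF walk-up:
  L5←L2: walk L2→L1 to L0
  L5←L3: walk L3 to L0
  L6←L1: walk L1 to L0
  L6←L4: walk L4→L3 to L0
  L7←L3: walk L3 to L0
  L7←L6: walk L6 to L0
  L8←L0: walk · to L0
  L8←L7: walk L7 to L0
  L9←L7: walk L7 to L0
  L9←L8: walk L8 to L0
  L0 → ∅
  L1 → {L5,L6}
  L2 → {L5}
  L3 → {L5,L6,L7}
  L4 → {L6}
  L5 → ∅
  L6 → {L7}
  L7 → {L8,L9}
  L8 → {L9}
  L9 → ∅

DF(L6) = ["L7"]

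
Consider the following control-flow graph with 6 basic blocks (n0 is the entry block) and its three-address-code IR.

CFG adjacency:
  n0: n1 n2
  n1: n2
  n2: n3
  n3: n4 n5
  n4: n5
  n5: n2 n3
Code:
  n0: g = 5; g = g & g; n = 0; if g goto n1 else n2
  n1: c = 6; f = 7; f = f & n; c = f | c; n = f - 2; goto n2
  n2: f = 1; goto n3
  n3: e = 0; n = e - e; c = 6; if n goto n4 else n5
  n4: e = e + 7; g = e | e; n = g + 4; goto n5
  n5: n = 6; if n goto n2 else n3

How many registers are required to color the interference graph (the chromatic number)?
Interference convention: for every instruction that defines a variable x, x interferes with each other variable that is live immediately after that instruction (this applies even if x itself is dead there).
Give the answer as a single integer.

Answer: 3

Working:
def/use:
  n0 def {g,n} use ∅
  n1 def {c,f,n} use {n}
  n2 def {f} use ∅
  n3 def {c,e,n} use ∅
  n4 def {e,g,n} use {e}
  n5 def {n} use ∅

Backward fixpoint:
  live n0: ∅→{n}
  live n1: {n}→∅
  live n2: ∅→∅
  live n3: ∅→{e}
  live n4: {e}→∅
  live n5: ∅→∅

Conflict graph:
  c — {e,f,n}
  e — {c,n}
  f — {c,n}
  g — {n}
  n — {c,e,f,g}

Colouring:
  {c,e,n} pairwise interfere (3-clique) ⇒ χ ≥ 3
  assign c→c1 e→c2 f→c2 g→c1 n→c0 — no edge inside a register ⇒ χ ≤ 3
  χ = 3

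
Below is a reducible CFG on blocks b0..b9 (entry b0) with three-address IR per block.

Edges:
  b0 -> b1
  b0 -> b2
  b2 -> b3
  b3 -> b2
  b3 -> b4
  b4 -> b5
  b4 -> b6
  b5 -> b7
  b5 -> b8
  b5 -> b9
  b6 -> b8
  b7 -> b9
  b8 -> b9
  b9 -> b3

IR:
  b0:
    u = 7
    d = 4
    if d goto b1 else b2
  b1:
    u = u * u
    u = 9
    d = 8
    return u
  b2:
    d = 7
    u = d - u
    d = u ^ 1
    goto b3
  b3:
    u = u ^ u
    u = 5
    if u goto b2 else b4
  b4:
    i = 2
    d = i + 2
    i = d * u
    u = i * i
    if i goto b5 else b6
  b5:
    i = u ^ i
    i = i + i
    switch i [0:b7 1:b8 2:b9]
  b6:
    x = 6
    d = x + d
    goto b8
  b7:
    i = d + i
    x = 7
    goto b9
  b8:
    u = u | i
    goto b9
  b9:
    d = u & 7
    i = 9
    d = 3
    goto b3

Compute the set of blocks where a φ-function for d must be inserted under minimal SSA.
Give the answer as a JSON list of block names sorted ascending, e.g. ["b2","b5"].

Answer: ["b2", "b3", "b8", "b9"]

Derivation:
idom tree: b1←b0 b2←b0 b3←b2 b4←b3 b5←b4 b6←b4 b7←b5 b8←b4 b9←b4
Dom∩ at merges:
  b2: preds {b0,b3}: {b0} ∩ {b0,b2,b3} = {b0}; idom=b0
  b3: preds {b2,b9}: {b0,b2} ∩ {b0,b2,b3,b4,b9} = {b0,b2}; idom=b2
  b8: preds {b5,b6}: {b0,b2,b3,b4,b5} ∩ {b0,b2,b3,b4,b6} = {b0,b2,b3,b4}; idom=b4
  b9: preds {b5,b7,b8}: {b0,b2,b3,b4,b5} ∩ {b0,b2,b3,b4,b5,b7} ∩ {b0,b2,b3,b4,b8} = {b0,b2,b3,b4}; idom=b4

DF walk-up:
  join b2 pred b0: · stop@b0
  join b2 pred b3: b3→b2 stop@b0
  join b3 pred b2: · stop@b2
  join b3 pred b9: b9→b4→b3 stop@b2
  join b8 pred b5: b5 stop@b4
  join b8 pred b6: b6 stop@b4
  join b9 pred b5: b5 stop@b4
  join b9 pred b7: b7→b5 stop@b4
  join b9 pred b8: b8 stop@b4
  b0: DF=∅
  b1: DF=∅
  b2: DF={b2}
  b3: DF={b2,b3}
  b4: DF={b3}
  b5: DF={b8,b9}
  b6: DF={b8}
  b7: DF={b9}
  b8: DF={b9}
  b9: DF={b3}

φ for d: defs {b0,b1,b2,b4,b6,b9}
  DF⁺ = {b2,b3,b8,b9}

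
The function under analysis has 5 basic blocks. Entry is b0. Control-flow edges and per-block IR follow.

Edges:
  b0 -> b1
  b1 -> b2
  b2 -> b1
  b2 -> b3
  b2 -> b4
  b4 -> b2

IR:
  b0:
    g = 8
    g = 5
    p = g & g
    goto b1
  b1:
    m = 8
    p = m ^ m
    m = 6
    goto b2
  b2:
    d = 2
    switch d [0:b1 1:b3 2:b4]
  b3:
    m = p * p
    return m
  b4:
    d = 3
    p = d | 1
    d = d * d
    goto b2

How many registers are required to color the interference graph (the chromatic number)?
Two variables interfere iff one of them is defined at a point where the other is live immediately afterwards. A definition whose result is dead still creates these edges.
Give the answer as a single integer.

Block summaries:
  b0: {g,p} / ∅
  b1: {m,p} / ∅
  b2: {d} / ∅
  b3: {m} / {p}
  b4: {d,p} / ∅

Liveness:
  b0: in=∅ out=∅
  b1: in=∅ out={p}
  b2: in={p} out={p}
  b3: in={p} out=∅
  b4: in=∅ out={p}

Interfere edges:
  d: {p}
  g: ∅
  m: {p}
  p: {d,m}

Colouring:
  lower bound: {d,p} mutually conflict ⇒ χ ≥ 2
  assign d→r1 g→r0 m→r1 p→r0 — no edge inside a register ⇒ χ ≤ 2
  χ = 2

Answer: 2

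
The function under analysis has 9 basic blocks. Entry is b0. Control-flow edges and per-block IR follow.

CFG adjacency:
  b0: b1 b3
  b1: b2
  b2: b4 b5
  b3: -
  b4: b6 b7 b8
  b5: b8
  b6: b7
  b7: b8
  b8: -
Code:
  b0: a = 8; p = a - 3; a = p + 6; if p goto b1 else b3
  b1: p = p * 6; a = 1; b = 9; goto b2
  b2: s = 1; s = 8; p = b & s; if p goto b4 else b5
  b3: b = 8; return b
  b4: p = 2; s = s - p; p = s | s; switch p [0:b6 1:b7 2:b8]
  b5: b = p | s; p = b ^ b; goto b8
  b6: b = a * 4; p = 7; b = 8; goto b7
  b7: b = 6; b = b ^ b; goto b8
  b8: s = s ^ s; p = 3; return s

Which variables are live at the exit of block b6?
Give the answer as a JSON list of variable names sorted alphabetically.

Answer: ["s"]

Analysis:
Per-block:
  b0 def {a,p} use ∅
  b1 def {a,b,p} use {p}
  b2 def {p,s} use {b}
  b3 def {b} use ∅
  b4 def {p,s} use {s}
  b5 def {b,p} use {p,s}
  b6 def {b,p} use {a}
  b7 def {b} use ∅
  b8 def {p,s} use {s}

Live sets:
  live b0: ∅→{p}
  live b1: {p}→{a,b}
  live b2: {a,b}→{a,p,s}
  live b3: ∅→∅
  live b4: {a,s}→{a,s}
  live b5: {p,s}→{s}
  live b6: {a,s}→{s}
  live b7: {s}→{s}
  live b8: {s}→∅

live-out(b6) = ["s"]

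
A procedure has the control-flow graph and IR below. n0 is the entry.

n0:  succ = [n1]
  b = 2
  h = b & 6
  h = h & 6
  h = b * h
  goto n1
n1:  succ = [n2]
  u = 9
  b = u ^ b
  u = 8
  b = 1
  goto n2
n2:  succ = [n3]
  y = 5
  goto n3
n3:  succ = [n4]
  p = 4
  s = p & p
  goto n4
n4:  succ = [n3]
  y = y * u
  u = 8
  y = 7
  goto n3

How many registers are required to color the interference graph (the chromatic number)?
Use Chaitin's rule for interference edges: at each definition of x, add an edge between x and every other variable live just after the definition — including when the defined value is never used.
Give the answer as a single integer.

Answer: 3

Working:
Per-block:
  n0: {b,h} / ∅
  n1: {b,u} / {b}
  n2: {y} / ∅
  n3: {p,s} / ∅
  n4: {u,y} / {u,y}

Live sets:
  live n0: ∅→{b}
  live n1: {b}→{u}
  live n2: {u}→{u,y}
  live n3: {u,y}→{u,y}
  live n4: {u,y}→{u,y}

Interference:
  b↔{h,u}
  h↔{b}
  p↔{u,y}
  s↔{u,y}
  u↔{b,p,s,y}
  y↔{p,s,u}

Chromatic number:
  clique {p,u,y} ⇒ need ≥ 3
  3-colouring: c0={h,u}  c1={b,y}  c2={p,s}
  χ = 3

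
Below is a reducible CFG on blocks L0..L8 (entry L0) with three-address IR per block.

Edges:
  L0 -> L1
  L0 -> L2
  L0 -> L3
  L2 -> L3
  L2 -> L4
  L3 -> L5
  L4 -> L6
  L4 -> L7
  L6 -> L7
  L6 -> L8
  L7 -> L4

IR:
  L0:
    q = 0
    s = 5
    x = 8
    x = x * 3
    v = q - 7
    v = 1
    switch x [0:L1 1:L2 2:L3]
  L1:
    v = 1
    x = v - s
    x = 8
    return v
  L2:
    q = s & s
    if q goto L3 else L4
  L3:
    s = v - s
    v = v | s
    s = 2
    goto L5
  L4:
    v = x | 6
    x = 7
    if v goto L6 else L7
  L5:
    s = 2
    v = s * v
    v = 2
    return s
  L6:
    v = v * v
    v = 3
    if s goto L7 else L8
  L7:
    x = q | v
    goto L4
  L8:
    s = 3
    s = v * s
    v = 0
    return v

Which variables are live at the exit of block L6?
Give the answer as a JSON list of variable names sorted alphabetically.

Per-block:
  L0: {q,s,v,x} / ∅
  L1: {v,x} / {s}
  L2: {q} / {s}
  L3: {s,v} / {s,v}
  L4: {v,x} / {x}
  L5: {s,v} / {v}
  L6: {v} / {s,v}
  L7: {x} / {q,v}
  L8: {s,v} / {v}

Liveness:
  L0 li=∅ lo={s,v,x}
  L1 li={s} lo=∅
  L2 li={s,v,x} lo={q,s,v,x}
  L3 li={s,v} lo={v}
  L4 li={q,s,x} lo={q,s,v}
  L5 li={v} lo=∅
  L6 li={q,s,v} lo={q,s,v}
  L7 li={q,s,v} lo={q,s,x}
  L8 li={v} lo=∅

live-out(L6) = ["q", "s", "v"]

Answer: ["q", "s", "v"]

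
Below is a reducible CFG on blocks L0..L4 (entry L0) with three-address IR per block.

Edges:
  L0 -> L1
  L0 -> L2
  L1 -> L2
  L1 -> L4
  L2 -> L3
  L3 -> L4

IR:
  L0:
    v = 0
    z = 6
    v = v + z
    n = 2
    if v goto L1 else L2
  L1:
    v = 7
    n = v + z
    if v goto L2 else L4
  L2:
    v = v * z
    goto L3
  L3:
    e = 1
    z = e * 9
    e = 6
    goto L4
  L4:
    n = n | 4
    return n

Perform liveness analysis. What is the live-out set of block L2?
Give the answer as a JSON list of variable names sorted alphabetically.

Per-block:
  L0 def {n,v,z} use ∅
  L1 def {n,v} use {z}
  L2 def {v} use {v,z}
  L3 def {e,z} use ∅
  L4 def {n} use {n}

Backward fixpoint:
  L0 li=∅ lo={n,v,z}
  L1 li={z} lo={n,v,z}
  L2 li={n,v,z} lo={n}
  L3 li={n} lo={n}
  L4 li={n} lo=∅

live-out(L2) = ["n"]

Answer: ["n"]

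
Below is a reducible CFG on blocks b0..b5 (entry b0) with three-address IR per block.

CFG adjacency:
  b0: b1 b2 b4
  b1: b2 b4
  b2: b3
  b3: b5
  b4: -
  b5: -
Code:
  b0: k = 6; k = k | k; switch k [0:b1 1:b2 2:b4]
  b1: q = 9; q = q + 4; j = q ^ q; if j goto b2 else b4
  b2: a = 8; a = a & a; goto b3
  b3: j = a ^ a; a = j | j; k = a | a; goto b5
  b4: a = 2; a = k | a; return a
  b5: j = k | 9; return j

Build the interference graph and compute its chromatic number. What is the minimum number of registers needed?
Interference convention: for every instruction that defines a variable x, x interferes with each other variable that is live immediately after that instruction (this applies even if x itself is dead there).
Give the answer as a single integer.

Answer: 2

Analysis:
Per-block:
  b0: def={k} ue=∅
  b1: def={j,q} ue=∅
  b2: def={a} ue=∅
  b3: def={a,j,k} ue={a}
  b4: def={a} ue={k}
  b5: def={j} ue={k}

Liveness:
  b0 li=∅ lo={k}
  b1 li={k} lo={k}
  b2 li=∅ lo={a}
  b3 li={a} lo={k}
  b4 li={k} lo=∅
  b5 li={k} lo=∅

Interference:
  a↔{k}
  j↔{k}
  k↔{a,j,q}
  q↔{k}

Colouring:
  clique {a,k} ⇒ need ≥ 2
  2-colouring: c0={k}  c1={a,j,q}
  χ = 2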